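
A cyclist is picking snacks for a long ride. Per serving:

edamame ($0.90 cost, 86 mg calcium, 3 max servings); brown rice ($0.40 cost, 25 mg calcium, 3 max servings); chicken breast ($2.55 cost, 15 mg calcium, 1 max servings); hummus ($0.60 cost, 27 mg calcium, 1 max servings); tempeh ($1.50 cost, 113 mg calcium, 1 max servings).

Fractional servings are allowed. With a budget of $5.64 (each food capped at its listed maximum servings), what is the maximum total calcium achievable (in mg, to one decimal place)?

456.8 mg

Calcium per dollar: edamame 95.56, tempeh 75.33, brown rice 62.5, hummus 45, chicken breast 5.882.
Take 3 servings of edamame: spends $2.70, +258.0 mg calcium (running total 258.0 mg).
Take 1 serving of tempeh: spends $1.50, +113.0 mg calcium (running total 371.0 mg).
Take 3 servings of brown rice: spends $1.20, +75.0 mg calcium (running total 446.0 mg).
Take 0.4 servings of hummus: spends $0.24, +10.8 mg calcium (running total 456.8 mg).
Filling greedily by calcium-per-dollar is optimal for one linear limit, giving 456.8 mg.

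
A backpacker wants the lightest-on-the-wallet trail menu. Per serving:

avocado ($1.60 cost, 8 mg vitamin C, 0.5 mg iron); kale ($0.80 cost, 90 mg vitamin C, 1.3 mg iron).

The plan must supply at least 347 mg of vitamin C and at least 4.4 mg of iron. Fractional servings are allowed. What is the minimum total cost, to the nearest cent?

At the optimum either one food covers both requirements or two foods hit both targets exactly; no other combination can be cheaper.
avocado only: max(347/8, 4.4/0.5) = 43.38 servings → $69.40.
kale only: max(347/90, 4.4/1.3) = 3.856 servings → $3.08.
avocado + kale: intersection lies outside the first quadrant.
So the least-cost plan costs $3.08.

$3.08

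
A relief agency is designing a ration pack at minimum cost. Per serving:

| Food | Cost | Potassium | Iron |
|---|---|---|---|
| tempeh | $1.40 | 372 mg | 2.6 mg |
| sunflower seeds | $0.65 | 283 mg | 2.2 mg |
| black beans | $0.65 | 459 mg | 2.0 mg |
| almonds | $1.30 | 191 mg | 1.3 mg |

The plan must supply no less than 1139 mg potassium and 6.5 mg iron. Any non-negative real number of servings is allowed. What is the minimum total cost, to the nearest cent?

$2.01

Compare the cost at each extreme point of the feasible region.
tempeh only: max(1139/372, 6.5/2.6) = 3.062 servings → $4.29.
sunflower seeds only: max(1139/283, 6.5/2.2) = 4.025 servings → $2.62.
black beans only: max(1139/459, 6.5/2.0) = 3.25 servings → $2.11.
almonds only: max(1139/191, 6.5/1.3) = 5.963 servings → $7.75.
tempeh + sunflower seeds: intersection lies outside the first quadrant.
tempeh + black beans with both tight: 1.57 servings and 1.209 servings → $2.98.
tempeh + almonds: the both-tight solution has a negative serving — not a feasible corner.
sunflower seeds + black beans with both tight: 1.59 servings and 1.501 servings → $2.01.
sunflower seeds + almonds: intersection lies outside the first quadrant.
black beans + almonds with both tight: 1.114 servings and 3.286 servings → $5.00.
Cheapest feasible corner: $2.01.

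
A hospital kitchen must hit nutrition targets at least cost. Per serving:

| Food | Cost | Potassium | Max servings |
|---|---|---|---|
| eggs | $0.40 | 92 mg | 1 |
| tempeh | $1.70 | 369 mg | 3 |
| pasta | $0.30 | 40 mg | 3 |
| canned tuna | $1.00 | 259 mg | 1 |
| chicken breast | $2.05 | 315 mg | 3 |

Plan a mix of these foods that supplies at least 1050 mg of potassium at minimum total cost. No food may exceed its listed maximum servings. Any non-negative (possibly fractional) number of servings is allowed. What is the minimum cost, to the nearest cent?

$4.62

Cost per mg of potassium: canned tuna $0.0039, eggs $0.0043, tempeh $0.0046, chicken breast $0.0065, pasta $0.0075.
Take 1 serving of canned tuna: +259.0 mg potassium for $1.00 (total $1.00, still need 791.0 mg).
Take 1 serving of eggs: +92.0 mg potassium for $0.40 (total $1.40, still need 699.0 mg).
Take 1.894 servings of tempeh: +699.0 mg potassium for $3.22 (total $4.62, still need 0.0 mg).
Filling from the cheapest source first is optimal under one linear minimum: $4.62.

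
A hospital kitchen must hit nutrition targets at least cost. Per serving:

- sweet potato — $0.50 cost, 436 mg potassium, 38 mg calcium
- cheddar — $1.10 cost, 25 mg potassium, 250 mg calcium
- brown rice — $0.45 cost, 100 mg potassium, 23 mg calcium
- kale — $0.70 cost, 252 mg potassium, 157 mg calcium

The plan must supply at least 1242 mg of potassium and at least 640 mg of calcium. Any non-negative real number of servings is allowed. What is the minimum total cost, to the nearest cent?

$3.04

An LP optimum is at a vertex; with two nutrient constraints at most two foods are used. Check each candidate.
sweet potato only: max(1242/436, 640/38) = 16.84 servings → $8.42.
cheddar only: max(1242/25, 640/250) = 49.68 servings → $54.65.
brown rice only: max(1242/100, 640/23) = 27.83 servings → $12.52.
kale only: max(1242/252, 640/157) = 4.929 servings → $3.45.
sweet potato + cheddar with both tight: 2.726 servings and 2.146 servings → $3.72.
sweet potato + brown rice: the both-tight solution has a negative serving — not a feasible corner.
sweet potato + kale with both tight: 0.5726 servings and 3.938 servings → $3.04.
cheddar + brown rice with both tight: 1.451 servings and 12.06 servings → $7.02.
cheddar + kale: the both-tight solution has a negative serving — not a feasible corner.
brown rice + kale with both tight: 3.404 servings and 3.578 servings → $4.04.
So the least-cost plan costs $3.04.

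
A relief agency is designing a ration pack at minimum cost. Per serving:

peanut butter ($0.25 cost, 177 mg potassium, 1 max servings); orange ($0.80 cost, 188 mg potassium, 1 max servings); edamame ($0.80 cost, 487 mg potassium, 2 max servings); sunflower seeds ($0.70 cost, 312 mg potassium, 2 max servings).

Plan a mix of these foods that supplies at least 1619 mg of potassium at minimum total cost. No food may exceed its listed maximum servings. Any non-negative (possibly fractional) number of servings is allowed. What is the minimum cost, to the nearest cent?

$2.90

Cost per mg of potassium: peanut butter $0.0014, edamame $0.0016, sunflower seeds $0.0022, orange $0.0043.
Take 1 serving of peanut butter: +177.0 mg potassium for $0.25 (total $0.25, still need 1442.0 mg).
Take 2 servings of edamame: +974.0 mg potassium for $1.60 (total $1.85, still need 468.0 mg).
Take 1.5 servings of sunflower seeds: +468.0 mg potassium for $1.05 (total $2.90, still need 0.0 mg).
Greedy by cheapest-per-mg is optimal for a single linear constraint, so the minimum cost is $2.90.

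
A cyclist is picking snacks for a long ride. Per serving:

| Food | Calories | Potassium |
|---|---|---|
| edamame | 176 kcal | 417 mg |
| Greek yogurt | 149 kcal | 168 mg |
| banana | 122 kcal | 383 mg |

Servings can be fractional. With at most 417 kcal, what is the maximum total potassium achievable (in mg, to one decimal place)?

1309.1 mg

Potassium per kcal: banana 3.139, edamame 2.369, Greek yogurt 1.128.
With no serving limits, spend the whole calories allowance on banana: 417 kcal / 122 kcal × 383 mg = 1309.1 mg.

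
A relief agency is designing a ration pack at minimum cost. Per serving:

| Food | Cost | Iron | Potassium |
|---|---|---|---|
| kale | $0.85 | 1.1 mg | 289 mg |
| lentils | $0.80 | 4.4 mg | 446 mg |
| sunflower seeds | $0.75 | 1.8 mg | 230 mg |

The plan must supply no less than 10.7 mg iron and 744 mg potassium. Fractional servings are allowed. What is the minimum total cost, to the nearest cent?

At the optimum either one food covers both requirements or two foods hit both targets exactly; no other combination can be cheaper.
kale only: max(10.7/1.1, 744/289) = 9.727 servings → $8.27.
lentils only: max(10.7/4.4, 744/446) = 2.432 servings → $1.95.
sunflower seeds only: max(10.7/1.8, 744/230) = 5.944 servings → $4.46.
kale + lentils: intersection lies outside the first quadrant.
kale + sunflower seeds with both targets exact would need a negative amount; discard.
lentils + sunflower seeds: the both-tight solution has a negative serving — not a feasible corner.
So the least-cost plan costs $1.95.

$1.95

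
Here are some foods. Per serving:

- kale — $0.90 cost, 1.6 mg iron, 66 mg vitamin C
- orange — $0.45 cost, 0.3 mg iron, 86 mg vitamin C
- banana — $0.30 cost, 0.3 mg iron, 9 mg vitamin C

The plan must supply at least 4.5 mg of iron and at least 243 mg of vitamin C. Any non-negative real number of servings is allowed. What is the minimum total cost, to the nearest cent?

At the optimum either one food covers both requirements or two foods hit both targets exactly; no other combination can be cheaper.
kale only: max(4.5/1.6, 243/66) = 3.682 servings → $3.31.
orange only: max(4.5/0.3, 243/86) = 15 servings → $6.75.
banana only: max(4.5/0.3, 243/9) = 27 servings → $8.10.
kale + orange with both tight: 2.666 servings and 0.7793 servings → $2.75.
kale + banana with both targets exact would need a negative amount; discard.
orange + banana with both tight: 1.403 servings and 13.6 servings → $4.71.
Cheapest feasible corner: $2.75.

$2.75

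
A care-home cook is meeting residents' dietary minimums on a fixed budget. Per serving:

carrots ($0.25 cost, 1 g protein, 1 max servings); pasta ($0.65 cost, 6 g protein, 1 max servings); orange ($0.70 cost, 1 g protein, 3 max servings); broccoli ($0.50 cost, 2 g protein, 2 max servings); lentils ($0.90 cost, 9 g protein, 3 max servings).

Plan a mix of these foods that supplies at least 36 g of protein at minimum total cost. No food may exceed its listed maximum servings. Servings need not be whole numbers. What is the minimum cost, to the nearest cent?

Cost per g of protein: lentils $0.1000, pasta $0.1083, carrots $0.2500, broccoli $0.2500, orange $0.7000.
Take 3 servings of lentils: +27.0 g protein for $2.70 (total $2.70, still need 9.0 g).
Take 1 serving of pasta: +6.0 g protein for $0.65 (total $3.35, still need 3.0 g).
Take 1 serving of carrots: +1.0 g protein for $0.25 (total $3.60, still need 2.0 g).
Take 1 serving of broccoli: +2.0 g protein for $0.50 (total $4.10, still need 0.0 g).
Greedy by cheapest-per-g is optimal for a single linear constraint, so the minimum cost is $4.10.

$4.10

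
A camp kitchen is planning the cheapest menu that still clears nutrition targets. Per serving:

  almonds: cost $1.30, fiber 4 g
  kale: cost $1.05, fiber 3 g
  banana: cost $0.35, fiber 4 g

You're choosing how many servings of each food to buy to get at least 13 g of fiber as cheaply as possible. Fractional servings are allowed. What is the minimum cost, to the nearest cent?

$1.14

Cost per g of fiber: banana $0.0875, almonds $0.3250, kale $0.3500.
With no serving limits, use only banana: 13 g / 4 g = 3.25 servings × $0.35 = $1.14.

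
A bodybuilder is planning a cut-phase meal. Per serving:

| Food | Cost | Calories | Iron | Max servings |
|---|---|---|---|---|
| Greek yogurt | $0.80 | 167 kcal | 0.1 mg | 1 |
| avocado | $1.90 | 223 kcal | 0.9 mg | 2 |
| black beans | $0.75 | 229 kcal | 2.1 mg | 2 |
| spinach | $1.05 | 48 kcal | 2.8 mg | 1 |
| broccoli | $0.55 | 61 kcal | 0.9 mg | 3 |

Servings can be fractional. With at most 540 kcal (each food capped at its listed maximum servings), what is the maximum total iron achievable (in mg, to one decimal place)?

Iron per kcal: spinach 0.05833, broccoli 0.01475, black beans 0.00917, avocado 0.004036, Greek yogurt 0.0005988.
Take 1 serving of spinach: uses 48 kcal, +2.8 mg iron (running total 2.8 mg).
Take 3 servings of broccoli: uses 183 kcal, +2.7 mg iron (running total 5.5 mg).
Take 1.349 servings of black beans: uses 309 kcal, +2.8 mg iron (running total 8.3 mg).
Greedy by best ratio exhausts the calories allowance optimally: 8.3 mg.

8.3 mg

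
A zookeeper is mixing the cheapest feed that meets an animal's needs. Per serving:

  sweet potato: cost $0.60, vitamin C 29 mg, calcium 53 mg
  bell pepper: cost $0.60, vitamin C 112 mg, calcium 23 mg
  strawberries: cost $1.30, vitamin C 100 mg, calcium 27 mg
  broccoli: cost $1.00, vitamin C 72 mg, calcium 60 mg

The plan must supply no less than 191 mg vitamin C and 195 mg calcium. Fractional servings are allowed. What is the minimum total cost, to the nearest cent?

Check every corner: each single food scaled to meet both minima, and each pair solved so both constraints bind.
sweet potato only: max(191/29, 195/53) = 6.586 servings → $3.95.
bell pepper only: max(191/112, 195/23) = 8.478 servings → $5.09.
strawberries only: max(191/100, 195/27) = 7.222 servings → $9.39.
broccoli only: max(191/72, 195/60) = 3.25 servings → $3.25.
sweet potato + bell pepper with both tight: 3.311 servings and 0.848 servings → $2.50.
sweet potato + strawberries with both tight: 3.175 servings and 0.9892 servings → $3.19.
sweet potato + broccoli with both tight: 1.243 servings and 2.152 servings → $2.90.
bell pepper + strawberries: intersection lies outside the first quadrant.
bell pepper + broccoli: the both-tight solution has a negative serving — not a feasible corner.
strawberries + broccoli with both targets exact would need a negative amount; discard.
Cheapest feasible corner: $2.50.

$2.50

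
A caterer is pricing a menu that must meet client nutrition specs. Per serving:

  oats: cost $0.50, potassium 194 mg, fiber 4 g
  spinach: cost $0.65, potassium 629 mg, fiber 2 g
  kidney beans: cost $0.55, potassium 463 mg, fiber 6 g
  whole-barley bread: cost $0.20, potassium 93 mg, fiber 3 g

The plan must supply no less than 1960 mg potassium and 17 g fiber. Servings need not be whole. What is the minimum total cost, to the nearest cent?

An LP optimum is at a vertex; with two nutrient constraints at most two foods are used. Check each candidate.
oats only: max(1960/194, 17/4) = 10.1 servings → $5.05.
spinach only: max(1960/629, 17/2) = 8.5 servings → $5.53.
kidney beans only: max(1960/463, 17/6) = 4.233 servings → $2.33.
whole-barley bread only: max(1960/93, 17/3) = 21.08 servings → $4.22.
oats + spinach with both tight: 3.183 servings and 2.134 servings → $2.98.
oats + kidney beans: intersection lies outside the first quadrant.
oats + whole-barley bread with both targets exact would need a negative amount; discard.
spinach + kidney beans with both tight: 1.366 servings and 2.378 servings → $2.20.
spinach + whole-barley bread with both tight: 2.527 servings and 3.982 servings → $2.44.
kidney beans + whole-barley bread: the both-tight solution has a negative serving — not a feasible corner.
Cheapest feasible corner: $2.20.

$2.20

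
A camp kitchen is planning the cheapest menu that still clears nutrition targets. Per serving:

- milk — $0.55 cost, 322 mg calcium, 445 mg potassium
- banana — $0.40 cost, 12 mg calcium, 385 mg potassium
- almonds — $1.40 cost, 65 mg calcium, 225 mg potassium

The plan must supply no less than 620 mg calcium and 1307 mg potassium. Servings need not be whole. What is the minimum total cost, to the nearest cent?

An LP optimum is at a vertex; with two nutrient constraints at most two foods are used. Check each candidate.
milk only: max(620/322, 1307/445) = 2.937 servings → $1.62.
banana only: max(620/12, 1307/385) = 51.67 servings → $20.67.
almonds only: max(620/65, 1307/225) = 9.538 servings → $13.35.
milk + banana with both tight: 1.88 servings and 1.222 servings → $1.52.
milk + almonds with both tight: 1.253 servings and 3.33 servings → $5.35.
banana + almonds: the both-tight solution has a negative serving — not a feasible corner.
So the least-cost plan costs $1.52.

$1.52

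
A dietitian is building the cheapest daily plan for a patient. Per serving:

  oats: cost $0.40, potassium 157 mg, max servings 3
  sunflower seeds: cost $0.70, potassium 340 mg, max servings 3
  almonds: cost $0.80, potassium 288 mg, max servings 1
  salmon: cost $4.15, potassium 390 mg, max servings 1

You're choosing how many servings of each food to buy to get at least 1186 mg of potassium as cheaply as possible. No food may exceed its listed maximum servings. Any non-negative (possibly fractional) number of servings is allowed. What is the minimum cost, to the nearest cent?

$2.52

Cost per mg of potassium: sunflower seeds $0.0021, oats $0.0025, almonds $0.0028, salmon $0.0106.
Take 3 servings of sunflower seeds: +1020.0 mg potassium for $2.10 (total $2.10, still need 166.0 mg).
Take 1.057 servings of oats: +166.0 mg potassium for $0.42 (total $2.52, still need 0.0 mg).
Greedy by cheapest-per-mg is optimal for a single linear constraint, so the minimum cost is $2.52.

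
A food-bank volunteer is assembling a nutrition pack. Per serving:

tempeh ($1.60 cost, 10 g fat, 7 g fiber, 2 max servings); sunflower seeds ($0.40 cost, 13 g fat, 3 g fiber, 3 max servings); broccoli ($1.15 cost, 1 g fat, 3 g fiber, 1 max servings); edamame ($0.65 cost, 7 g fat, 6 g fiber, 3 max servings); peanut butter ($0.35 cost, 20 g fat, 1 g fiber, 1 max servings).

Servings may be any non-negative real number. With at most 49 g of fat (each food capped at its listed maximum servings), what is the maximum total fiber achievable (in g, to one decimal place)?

36.6 g

Fiber per g fat: broccoli 3, edamame 0.8571, tempeh 0.7, sunflower seeds 0.2308, peanut butter 0.05.
Take 1 serving of broccoli: uses 1 g fat, +3.0 g fiber (running total 3.0 g).
Take 3 servings of edamame: uses 21 g fat, +18.0 g fiber (running total 21.0 g).
Take 2 servings of tempeh: uses 20 g fat, +14.0 g fiber (running total 35.0 g).
Take 0.5385 servings of sunflower seeds: uses 7 g fat, +1.6 g fiber (running total 36.6 g).
Filling greedily by fiber-per-g fat is optimal for one linear limit, giving 36.6 g.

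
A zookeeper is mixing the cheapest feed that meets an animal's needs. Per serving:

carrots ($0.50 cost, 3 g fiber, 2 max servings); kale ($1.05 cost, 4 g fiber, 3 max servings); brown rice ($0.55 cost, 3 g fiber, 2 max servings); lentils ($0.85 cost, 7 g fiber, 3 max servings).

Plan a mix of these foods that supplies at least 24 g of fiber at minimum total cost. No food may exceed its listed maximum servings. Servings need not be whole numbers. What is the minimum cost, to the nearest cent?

Cost per g of fiber: lentils $0.1214, carrots $0.1667, brown rice $0.1833, kale $0.2625.
Take 3 servings of lentils: +21.0 g fiber for $2.55 (total $2.55, still need 3.0 g).
Take 1 serving of carrots: +3.0 g fiber for $0.50 (total $3.05, still need 0.0 g).
Greedy by cheapest-per-g is optimal for a single linear constraint, so the minimum cost is $3.05.

$3.05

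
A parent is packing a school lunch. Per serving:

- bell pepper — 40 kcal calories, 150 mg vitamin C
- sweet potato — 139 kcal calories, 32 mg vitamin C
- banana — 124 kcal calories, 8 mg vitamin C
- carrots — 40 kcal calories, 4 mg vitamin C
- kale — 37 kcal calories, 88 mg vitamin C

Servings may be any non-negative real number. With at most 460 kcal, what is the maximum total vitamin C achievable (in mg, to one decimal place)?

1725.0 mg

Vitamin C per kcal: bell pepper 3.75, kale 2.378, sweet potato 0.2302, carrots 0.1, banana 0.06452.
With no serving limits, spend the whole calories allowance on bell pepper: 460 kcal / 40 kcal × 150 mg = 1725.0 mg.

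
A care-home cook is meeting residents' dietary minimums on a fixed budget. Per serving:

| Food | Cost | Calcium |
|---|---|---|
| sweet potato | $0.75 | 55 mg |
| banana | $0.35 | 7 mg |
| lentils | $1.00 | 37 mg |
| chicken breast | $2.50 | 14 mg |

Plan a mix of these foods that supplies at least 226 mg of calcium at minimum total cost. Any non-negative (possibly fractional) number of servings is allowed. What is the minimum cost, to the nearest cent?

$3.08

Cost per mg of calcium: sweet potato $0.0136, lentils $0.0270, banana $0.0500, chicken breast $0.1786.
With no serving limits, use only sweet potato: 226 mg / 55 mg = 4.109 servings × $0.75 = $3.08.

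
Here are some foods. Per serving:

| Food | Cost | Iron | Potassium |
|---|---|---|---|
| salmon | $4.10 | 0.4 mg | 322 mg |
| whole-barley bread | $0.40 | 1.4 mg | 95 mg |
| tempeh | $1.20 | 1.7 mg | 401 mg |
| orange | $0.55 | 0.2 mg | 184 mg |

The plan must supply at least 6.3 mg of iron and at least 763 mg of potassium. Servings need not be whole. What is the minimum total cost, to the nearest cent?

Check every corner: each single food scaled to meet both minima, and each pair solved so both constraints bind.
salmon only: max(6.3/0.4, 763/322) = 15.75 servings → $64.58.
whole-barley bread only: max(6.3/1.4, 763/95) = 8.032 servings → $3.21.
tempeh only: max(6.3/1.7, 763/401) = 3.706 servings → $4.45.
orange only: max(6.3/0.2, 763/184) = 31.5 servings → $17.32.
salmon + whole-barley bread with both tight: 1.138 servings and 4.175 servings → $6.34.
salmon + tempeh: the both-tight solution has a negative serving — not a feasible corner.
salmon + orange with both targets exact would need a negative amount; discard.
whole-barley bread + tempeh with both tight: 3.074 servings and 1.175 servings → $2.64.
whole-barley bread + orange with both tight: 4.219 servings and 1.969 servings → $2.77.
tempeh + orange: intersection lies outside the first quadrant.
Cheapest feasible corner: $2.64.

$2.64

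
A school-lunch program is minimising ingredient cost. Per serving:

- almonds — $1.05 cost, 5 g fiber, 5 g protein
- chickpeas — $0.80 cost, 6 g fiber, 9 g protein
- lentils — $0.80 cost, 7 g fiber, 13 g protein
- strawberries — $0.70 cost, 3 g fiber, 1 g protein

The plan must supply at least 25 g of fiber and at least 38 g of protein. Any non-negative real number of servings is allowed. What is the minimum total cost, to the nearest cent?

$2.86

Check every corner: each single food scaled to meet both minima, and each pair solved so both constraints bind.
almonds only: max(25/5, 38/5) = 7.6 servings → $7.98.
chickpeas only: max(25/6, 38/9) = 4.222 servings → $3.38.
lentils only: max(25/7, 38/13) = 3.571 servings → $2.86.
strawberries only: max(25/3, 38/1) = 38 servings → $26.60.
almonds + chickpeas: intersection lies outside the first quadrant.
almonds + lentils with both tight: 1.967 servings and 2.167 servings → $3.80.
almonds + strawberries: intersection lies outside the first quadrant.
chickpeas + lentils with both tight: 3.933 servings and 0.2 servings → $3.31.
chickpeas + strawberries with both targets exact would need a negative amount; discard.
lentils + strawberries with both tight: 2.781 servings and 1.844 servings → $3.52.
The minimum over all feasible corners is $2.86.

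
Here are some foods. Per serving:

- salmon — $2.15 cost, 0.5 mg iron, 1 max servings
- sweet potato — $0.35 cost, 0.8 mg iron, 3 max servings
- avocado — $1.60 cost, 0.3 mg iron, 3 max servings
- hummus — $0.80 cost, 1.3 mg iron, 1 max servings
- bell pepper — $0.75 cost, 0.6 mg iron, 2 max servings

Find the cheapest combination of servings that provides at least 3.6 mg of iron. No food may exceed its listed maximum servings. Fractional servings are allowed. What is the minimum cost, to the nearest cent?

Cost per mg of iron: sweet potato $0.4375, hummus $0.6154, bell pepper $1.2500, salmon $4.3000, avocado $5.3333.
Take 3 servings of sweet potato: +2.4 mg iron for $1.05 (total $1.05, still need 1.2 mg).
Take 0.9231 servings of hummus: +1.2 mg iron for $0.74 (total $1.79, still need 0.0 mg).
Greedy by cheapest-per-mg is optimal for a single linear constraint, so the minimum cost is $1.79.

$1.79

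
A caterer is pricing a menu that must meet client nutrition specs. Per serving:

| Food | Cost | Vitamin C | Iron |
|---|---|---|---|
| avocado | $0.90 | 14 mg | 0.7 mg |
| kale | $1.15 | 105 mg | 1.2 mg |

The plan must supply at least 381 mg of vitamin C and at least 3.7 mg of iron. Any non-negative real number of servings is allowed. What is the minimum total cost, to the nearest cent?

Check every corner: each single food scaled to meet both minima, and each pair solved so both constraints bind.
avocado only: max(381/14, 3.7/0.7) = 27.21 servings → $24.49.
kale only: max(381/105, 3.7/1.2) = 3.629 servings → $4.17.
avocado + kale with both targets exact would need a negative amount; discard.
The minimum over all feasible corners is $4.17.

$4.17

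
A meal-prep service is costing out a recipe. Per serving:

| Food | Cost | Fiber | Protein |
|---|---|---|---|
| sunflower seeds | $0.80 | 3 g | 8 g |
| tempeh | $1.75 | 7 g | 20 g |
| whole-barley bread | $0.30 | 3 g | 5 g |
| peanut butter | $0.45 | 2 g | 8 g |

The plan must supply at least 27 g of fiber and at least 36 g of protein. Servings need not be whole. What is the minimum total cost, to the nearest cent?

$2.70

sunflower seeds only: max(27/3, 36/8) = 9 servings → $7.20.
tempeh only: max(27/7, 36/20) = 3.857 servings → $6.75.
whole-barley bread only: max(27/3, 36/5) = 9 servings → $2.70.
peanut butter only: max(27/2, 36/8) = 13.5 servings → $6.08.
sunflower seeds + tempeh: intersection lies outside the first quadrant.
sunflower seeds + whole-barley bread: the both-tight solution has a negative serving — not a feasible corner.
sunflower seeds + peanut butter: the both-tight solution has a negative serving — not a feasible corner.
tempeh + whole-barley bread: intersection lies outside the first quadrant.
tempeh + peanut butter with both targets exact would need a negative amount; discard.
whole-barley bread + peanut butter: the both-tight solution has a negative serving — not a feasible corner.
The minimum over all feasible corners is $2.70.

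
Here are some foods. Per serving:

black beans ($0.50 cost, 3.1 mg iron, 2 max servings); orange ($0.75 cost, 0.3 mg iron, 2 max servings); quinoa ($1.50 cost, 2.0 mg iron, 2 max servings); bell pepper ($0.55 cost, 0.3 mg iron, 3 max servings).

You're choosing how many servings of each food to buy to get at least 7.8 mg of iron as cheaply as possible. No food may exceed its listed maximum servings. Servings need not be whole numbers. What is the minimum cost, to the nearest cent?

$2.20

Cost per mg of iron: black beans $0.1613, quinoa $0.7500, bell pepper $1.8333, orange $2.5000.
Take 2 servings of black beans: +6.2 mg iron for $1.00 (total $1.00, still need 1.6 mg).
Take 0.8 servings of quinoa: +1.6 mg iron for $1.20 (total $2.20, still need 0.0 mg).
Filling from the cheapest source first is optimal under one linear minimum: $2.20.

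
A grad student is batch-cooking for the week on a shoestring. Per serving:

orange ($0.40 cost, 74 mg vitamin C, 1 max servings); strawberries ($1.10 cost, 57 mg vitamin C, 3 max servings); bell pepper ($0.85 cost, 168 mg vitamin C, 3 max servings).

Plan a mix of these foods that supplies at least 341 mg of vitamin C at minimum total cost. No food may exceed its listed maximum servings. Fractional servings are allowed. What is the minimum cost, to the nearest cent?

$1.73

Cost per mg of vitamin C: bell pepper $0.0051, orange $0.0054, strawberries $0.0193.
Take 2.03 servings of bell pepper: +341.0 mg vitamin C for $1.73 (total $1.73, still need 0.0 mg).
Filling from the cheapest source first is optimal under one linear minimum: $1.73.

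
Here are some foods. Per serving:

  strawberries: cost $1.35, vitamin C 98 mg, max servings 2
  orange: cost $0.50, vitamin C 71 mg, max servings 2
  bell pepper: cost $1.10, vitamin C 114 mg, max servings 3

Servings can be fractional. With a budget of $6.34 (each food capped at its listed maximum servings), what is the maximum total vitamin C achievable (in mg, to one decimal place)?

632.1 mg

Vitamin C per dollar: orange 142, bell pepper 103.6, strawberries 72.59.
Take 2 servings of orange: spends $1.00, +142.0 mg vitamin C (running total 142.0 mg).
Take 3 servings of bell pepper: spends $3.30, +342.0 mg vitamin C (running total 484.0 mg).
Take 1.511 servings of strawberries: spends $2.04, +148.1 mg vitamin C (running total 632.1 mg).
Greedy by best ratio exhausts the cost allowance optimally: 632.1 mg.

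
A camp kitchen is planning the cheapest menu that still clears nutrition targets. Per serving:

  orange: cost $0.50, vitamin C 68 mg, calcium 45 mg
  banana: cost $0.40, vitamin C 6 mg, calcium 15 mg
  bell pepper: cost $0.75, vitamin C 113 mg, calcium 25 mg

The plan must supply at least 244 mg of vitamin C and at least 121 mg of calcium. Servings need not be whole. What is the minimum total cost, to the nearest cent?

orange only: max(244/68, 121/45) = 3.588 servings → $1.79.
banana only: max(244/6, 121/15) = 40.67 servings → $16.27.
bell pepper only: max(244/113, 121/25) = 4.84 servings → $3.63.
orange + banana: the both-tight solution has a negative serving — not a feasible corner.
orange + bell pepper with both tight: 2.237 servings and 0.813 servings → $1.73.
banana + bell pepper with both tight: 4.902 servings and 1.899 servings → $3.38.
So the least-cost plan costs $1.73.

$1.73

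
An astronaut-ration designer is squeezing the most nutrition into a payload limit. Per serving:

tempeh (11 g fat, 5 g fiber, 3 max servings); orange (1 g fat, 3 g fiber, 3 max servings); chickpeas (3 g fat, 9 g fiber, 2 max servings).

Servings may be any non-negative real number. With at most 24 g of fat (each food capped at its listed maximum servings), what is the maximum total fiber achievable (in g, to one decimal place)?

33.8 g

Fiber per g fat: orange 3, chickpeas 3, tempeh 0.4545.
Take 3 servings of orange: uses 3 g fat, +9.0 g fiber (running total 9.0 g).
Take 2 servings of chickpeas: uses 6 g fat, +18.0 g fiber (running total 27.0 g).
Take 1.364 servings of tempeh: uses 15 g fat, +6.8 g fiber (running total 33.8 g).
Greedy by best ratio exhausts the fat allowance optimally: 33.8 g.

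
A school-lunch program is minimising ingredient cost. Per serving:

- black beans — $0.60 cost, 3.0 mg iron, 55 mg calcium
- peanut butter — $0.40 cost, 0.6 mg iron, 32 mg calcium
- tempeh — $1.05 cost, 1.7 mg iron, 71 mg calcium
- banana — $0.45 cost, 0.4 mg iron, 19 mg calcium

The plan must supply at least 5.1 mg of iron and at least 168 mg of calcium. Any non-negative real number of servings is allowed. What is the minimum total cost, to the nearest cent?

$1.83

Two binding constraints pin down two serving amounts, so the optimal mix uses at most two foods. The candidates are each food alone (scaled to the tighter of iron/calcium) and each pair with both constraints tight.
black beans only: max(5.1/3.0, 168/55) = 3.055 servings → $1.83.
peanut butter only: max(5.1/0.6, 168/32) = 8.5 servings → $3.40.
tempeh only: max(5.1/1.7, 168/71) = 3 servings → $3.15.
banana only: max(5.1/0.4, 168/19) = 12.75 servings → $5.74.
black beans + peanut butter with both tight: 0.9905 servings and 3.548 servings → $2.01.
black beans + tempeh with both tight: 0.6402 servings and 1.87 servings → $2.35.
black beans + banana with both tight: 0.8486 servings and 6.386 servings → $3.38.
peanut butter + tempeh: the both-tight solution has a negative serving — not a feasible corner.
peanut butter + banana: the both-tight solution has a negative serving — not a feasible corner.
tempeh + banana: the both-tight solution has a negative serving — not a feasible corner.
Cheapest feasible corner: $1.83.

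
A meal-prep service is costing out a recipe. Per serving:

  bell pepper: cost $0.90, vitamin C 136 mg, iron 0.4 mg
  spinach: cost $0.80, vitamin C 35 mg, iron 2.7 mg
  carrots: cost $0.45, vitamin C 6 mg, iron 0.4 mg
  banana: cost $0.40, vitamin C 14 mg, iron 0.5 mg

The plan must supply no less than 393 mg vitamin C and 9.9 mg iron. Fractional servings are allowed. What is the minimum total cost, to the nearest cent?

With two linear requirements the optimum uses one or two foods; enumerate the corners.
bell pepper only: max(393/136, 9.9/0.4) = 24.75 servings → $22.27.
spinach only: max(393/35, 9.9/2.7) = 11.23 servings → $8.98.
carrots only: max(393/6, 9.9/0.4) = 65.5 servings → $29.48.
banana only: max(393/14, 9.9/0.5) = 28.07 servings → $11.23.
bell pepper + spinach with both tight: 2.023 servings and 3.367 servings → $4.51.
bell pepper + carrots with both tight: 1.881 servings and 22.87 servings → $11.98.
bell pepper + banana with both tight: 0.9279 servings and 19.06 servings → $8.46.
spinach + carrots: the both-tight solution has a negative serving — not a feasible corner.
spinach + banana with both targets exact would need a negative amount; discard.
carrots + banana with both targets exact would need a negative amount; discard.
The minimum over all feasible corners is $4.51.

$4.51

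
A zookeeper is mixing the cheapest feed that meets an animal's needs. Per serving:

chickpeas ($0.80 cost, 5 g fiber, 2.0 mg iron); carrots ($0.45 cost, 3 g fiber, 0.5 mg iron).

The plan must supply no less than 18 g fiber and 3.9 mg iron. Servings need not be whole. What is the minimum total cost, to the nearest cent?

$2.74

For a min-cost LP with two ≥-constraints, a basic feasible solution has at most two positive variables.
chickpeas only: max(18/5, 3.9/2.0) = 3.6 servings → $2.88.
carrots only: max(18/3, 3.9/0.5) = 7.8 servings → $3.51.
chickpeas + carrots with both tight: 0.7714 servings and 4.714 servings → $2.74.
So the least-cost plan costs $2.74.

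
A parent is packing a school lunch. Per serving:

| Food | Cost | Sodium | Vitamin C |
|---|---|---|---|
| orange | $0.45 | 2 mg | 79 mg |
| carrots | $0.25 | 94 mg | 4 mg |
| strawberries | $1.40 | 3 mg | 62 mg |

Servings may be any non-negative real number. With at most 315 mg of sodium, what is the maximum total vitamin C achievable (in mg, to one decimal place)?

Vitamin C per mg sodium: orange 39.5, strawberries 20.67, carrots 0.04255.
With no serving limits, spend the whole sodium allowance on orange: 315 mg / 2 mg × 79 mg = 12442.5 mg.

12442.5 mg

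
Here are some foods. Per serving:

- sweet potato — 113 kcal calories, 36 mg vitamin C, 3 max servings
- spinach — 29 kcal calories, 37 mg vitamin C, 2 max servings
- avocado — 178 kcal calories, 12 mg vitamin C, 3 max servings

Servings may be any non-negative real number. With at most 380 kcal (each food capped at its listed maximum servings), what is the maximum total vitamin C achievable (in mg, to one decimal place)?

Vitamin C per kcal: spinach 1.276, sweet potato 0.3186, avocado 0.06742.
Take 2 servings of spinach: uses 58 kcal, +74.0 mg vitamin C (running total 74.0 mg).
Take 2.85 servings of sweet potato: uses 322 kcal, +102.6 mg vitamin C (running total 176.6 mg).
Filling greedily by vitamin C-per-kcal is optimal for one linear limit, giving 176.6 mg.

176.6 mg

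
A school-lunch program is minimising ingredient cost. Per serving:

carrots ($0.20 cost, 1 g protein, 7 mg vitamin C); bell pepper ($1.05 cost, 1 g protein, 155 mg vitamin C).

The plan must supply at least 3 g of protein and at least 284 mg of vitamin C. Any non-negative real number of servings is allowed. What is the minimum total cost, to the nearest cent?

An LP optimum is at a vertex; with two nutrient constraints at most two foods are used. Check each candidate.
carrots only: max(3/1, 284/7) = 40.57 servings → $8.11.
bell pepper only: max(3/1, 284/155) = 3 servings → $3.15.
carrots + bell pepper with both tight: 1.223 servings and 1.777 servings → $2.11.
So the least-cost plan costs $2.11.

$2.11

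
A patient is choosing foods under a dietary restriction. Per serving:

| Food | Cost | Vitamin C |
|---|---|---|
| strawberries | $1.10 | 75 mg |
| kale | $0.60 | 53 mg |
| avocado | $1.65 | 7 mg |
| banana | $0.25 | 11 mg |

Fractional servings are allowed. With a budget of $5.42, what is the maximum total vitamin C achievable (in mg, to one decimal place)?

Vitamin C per dollar: kale 88.33, strawberries 68.18, banana 44, avocado 4.242.
With no serving limits, spend the whole cost allowance on kale: $5.42 / $0.60 × 53 mg = 478.8 mg.

478.8 mg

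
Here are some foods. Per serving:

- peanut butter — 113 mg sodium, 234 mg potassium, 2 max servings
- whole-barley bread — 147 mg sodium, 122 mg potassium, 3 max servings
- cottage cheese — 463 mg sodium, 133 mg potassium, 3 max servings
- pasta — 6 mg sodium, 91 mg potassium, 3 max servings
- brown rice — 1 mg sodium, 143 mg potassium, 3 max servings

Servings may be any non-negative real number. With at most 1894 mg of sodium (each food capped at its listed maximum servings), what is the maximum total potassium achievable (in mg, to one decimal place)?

1882.4 mg

Potassium per mg sodium: brown rice 143, pasta 15.17, peanut butter 2.071, whole-barley bread 0.8299, cottage cheese 0.2873.
Take 3 servings of brown rice: uses 3 mg sodium, +429.0 mg potassium (running total 429.0 mg).
Take 3 servings of pasta: uses 18 mg sodium, +273.0 mg potassium (running total 702.0 mg).
Take 2 servings of peanut butter: uses 226 mg sodium, +468.0 mg potassium (running total 1170.0 mg).
Take 3 servings of whole-barley bread: uses 441 mg sodium, +366.0 mg potassium (running total 1536.0 mg).
Take 2.605 servings of cottage cheese: uses 1206 mg sodium, +346.4 mg potassium (running total 1882.4 mg).
Filling greedily by potassium-per-mg sodium is optimal for one linear limit, giving 1882.4 mg.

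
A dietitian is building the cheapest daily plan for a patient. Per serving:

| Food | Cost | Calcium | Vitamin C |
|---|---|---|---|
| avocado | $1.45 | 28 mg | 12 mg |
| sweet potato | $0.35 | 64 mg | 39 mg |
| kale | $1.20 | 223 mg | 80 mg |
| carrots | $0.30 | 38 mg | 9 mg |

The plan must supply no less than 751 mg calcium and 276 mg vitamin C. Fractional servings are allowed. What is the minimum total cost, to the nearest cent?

Compare the cost at each extreme point of the feasible region.
avocado only: max(751/28, 276/12) = 26.82 servings → $38.89.
sweet potato only: max(751/64, 276/39) = 11.73 servings → $4.11.
kale only: max(751/223, 276/80) = 3.45 servings → $4.14.
carrots only: max(751/38, 276/9) = 30.67 servings → $9.20.
avocado + sweet potato: intersection lies outside the first quadrant.
avocado + kale with both tight: 3.367 servings and 2.945 servings → $8.42.
avocado + carrots with both tight: 18.28 servings and 6.294 servings → $28.39.
sweet potato + kale with both tight: 0.4104 servings and 3.25 servings → $4.04.
sweet potato + carrots with both tight: 4.116 servings and 12.83 servings → $5.29.
kale + carrots: intersection lies outside the first quadrant.
The minimum over all feasible corners is $4.04.

$4.04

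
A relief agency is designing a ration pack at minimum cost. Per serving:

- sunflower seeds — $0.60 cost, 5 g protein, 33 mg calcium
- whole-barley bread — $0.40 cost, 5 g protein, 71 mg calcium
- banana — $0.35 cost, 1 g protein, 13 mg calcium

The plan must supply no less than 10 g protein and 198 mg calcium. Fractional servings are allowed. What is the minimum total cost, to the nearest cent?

This is a tiny linear program; its minimum lies at a vertex of the feasible set. List the vertices and price them.
sunflower seeds only: max(10/5, 198/33) = 6 servings → $3.60.
whole-barley bread only: max(10/5, 198/71) = 2.789 servings → $1.12.
banana only: max(10/1, 198/13) = 15.23 servings → $5.33.
sunflower seeds + whole-barley bread with both targets exact would need a negative amount; discard.
sunflower seeds + banana with both targets exact would need a negative amount; discard.
whole-barley bread + banana: intersection lies outside the first quadrant.
Cheapest feasible corner: $1.12.

$1.12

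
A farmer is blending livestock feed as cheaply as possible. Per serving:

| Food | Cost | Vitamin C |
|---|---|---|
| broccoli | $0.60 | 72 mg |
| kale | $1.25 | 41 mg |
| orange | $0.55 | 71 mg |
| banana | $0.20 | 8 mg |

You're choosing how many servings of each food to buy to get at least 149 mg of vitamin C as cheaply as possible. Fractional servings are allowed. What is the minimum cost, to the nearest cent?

Cost per mg of vitamin C: orange $0.0077, broccoli $0.0083, banana $0.0250, kale $0.0305.
With no serving limits, use only orange: 149 mg / 71 mg = 2.099 servings × $0.55 = $1.15.

$1.15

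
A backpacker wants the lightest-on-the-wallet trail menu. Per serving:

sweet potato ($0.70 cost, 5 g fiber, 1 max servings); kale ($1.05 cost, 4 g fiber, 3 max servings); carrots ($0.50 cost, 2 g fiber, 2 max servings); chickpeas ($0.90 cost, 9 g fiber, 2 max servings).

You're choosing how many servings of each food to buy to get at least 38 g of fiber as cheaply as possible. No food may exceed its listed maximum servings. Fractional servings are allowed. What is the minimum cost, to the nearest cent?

$6.39

Cost per g of fiber: chickpeas $0.1000, sweet potato $0.1400, carrots $0.2500, kale $0.2625.
Take 2 servings of chickpeas: +18.0 g fiber for $1.80 (total $1.80, still need 20.0 g).
Take 1 serving of sweet potato: +5.0 g fiber for $0.70 (total $2.50, still need 15.0 g).
Take 2 servings of carrots: +4.0 g fiber for $1.00 (total $3.50, still need 11.0 g).
Take 2.75 servings of kale: +11.0 g fiber for $2.89 (total $6.39, still need 0.0 g).
Greedy by cheapest-per-g is optimal for a single linear constraint, so the minimum cost is $6.39.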